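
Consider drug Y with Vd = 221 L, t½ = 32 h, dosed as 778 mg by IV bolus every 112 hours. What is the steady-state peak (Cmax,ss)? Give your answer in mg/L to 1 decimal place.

3.9 mg/L

Over one 112-h interval, 112/32 ≈ 3.5 half-lives elapse, leaving f ≈ 0.0884 of each dose.
At steady state, accumulation factor R = 1/(1 − e^(−kτ)) ≈ 1.0970.
Single-dose peak C₀ = D/Vd = 778/221 ≈ 3.520 mg/L.
Steady-state peak Cmax,ss = C₀·R ≈ 3.520 × 1.0970 ≈ 3.861 mg/L.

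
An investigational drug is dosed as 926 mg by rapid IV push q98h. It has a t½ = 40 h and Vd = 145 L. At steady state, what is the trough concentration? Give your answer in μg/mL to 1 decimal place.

Over one 98-h interval, 98/40 ≈ 2.45 half-lives elapse, leaving f ≈ 0.1830 of each dose.
Accumulation ratio R = 1/(1 − f) ≈ 1/0.8170 ≈ 1.2240.
Each bolus raises the concentration by D/Vd = 926/145 ≈ 6.386 μg/mL.
Cmax,ss = C₀/(1 − f) ≈ 6.386/0.8170 ≈ 7.816 μg/mL.
Steady-state trough Cmin,ss = Cmax,ss·f ≈ 7.816 × 0.1830 ≈ 1.430 μg/mL.

1.4 μg/mL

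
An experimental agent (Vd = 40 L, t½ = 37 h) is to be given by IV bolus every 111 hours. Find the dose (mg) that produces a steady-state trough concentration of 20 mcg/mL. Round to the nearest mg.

τ/t½ = 111/37 ≈ 3, so f = (1/2)^(111/37) ≈ 0.125000.
Cmin,ss = (D/Vd)·f/(1−f), so D = Cmin,ss·Vd·(1−f)/f.
D = 20 × 40 × (1−f)/f ≈ 20 × 40 × 7.00000 ≈ 5600.00 mg.

5600 mg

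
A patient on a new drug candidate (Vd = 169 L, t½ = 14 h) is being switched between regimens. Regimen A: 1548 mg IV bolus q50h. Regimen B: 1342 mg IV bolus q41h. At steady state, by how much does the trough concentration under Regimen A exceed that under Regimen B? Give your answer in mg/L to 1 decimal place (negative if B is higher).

Regimen A: f = (1/2)^(50/14) ≈ 0.0841; Cmin,ss = (1548/169)·f/(1−f) ≈ 0.841 mg/L.
Regimen B: f = (1/2)^(41/14) ≈ 0.1313; Cmin,ss = (1342/169)·f/(1−f) ≈ 1.200 mg/L.
Difference ≈ 0.841 − 1.200 ≈ -0.359 mg/L.

-0.4 mg/L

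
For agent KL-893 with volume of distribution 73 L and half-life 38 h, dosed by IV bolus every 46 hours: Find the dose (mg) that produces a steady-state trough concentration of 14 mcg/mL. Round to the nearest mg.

τ/t½ = 46/38 ≈ 1.2105, so f = (1/2)^(46/38) ≈ 0.432111.
Cmin,ss = (D/Vd)·f/(1−f), so D = Cmin,ss·Vd·(1−f)/f.
D = 14 × 73 × (1−f)/f ≈ 14 × 73 × 1.31422 ≈ 1343.13 mg.

1343 mg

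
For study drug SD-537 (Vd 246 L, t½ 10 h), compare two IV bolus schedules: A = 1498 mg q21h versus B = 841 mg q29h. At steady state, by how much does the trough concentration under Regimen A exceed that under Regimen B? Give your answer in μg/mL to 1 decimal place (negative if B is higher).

1.3 μg/mL

Regimen A: f = (1/2)^(21/10) ≈ 0.2333; Cmin,ss = (1498/246)·f/(1−f) ≈ 1.853 μg/mL.
Regimen B: f = (1/2)^(29/10) ≈ 0.1340; Cmin,ss = (841/246)·f/(1−f) ≈ 0.529 μg/mL.
Difference ≈ 1.853 − 0.529 ≈ 1.324 μg/mL.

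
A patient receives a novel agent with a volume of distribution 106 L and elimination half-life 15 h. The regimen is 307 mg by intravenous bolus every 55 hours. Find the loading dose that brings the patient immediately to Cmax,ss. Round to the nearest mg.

f = (1/2)^(55/15) ≈ 0.078745; accumulation ratio R = 1/(1−f) ≈ 1.08548.
Loading dose to hit Cmax,ss on first dose: D_load = D_maint·R ≈ 307 × 1.08548 ≈ 333.24 mg.

333 mg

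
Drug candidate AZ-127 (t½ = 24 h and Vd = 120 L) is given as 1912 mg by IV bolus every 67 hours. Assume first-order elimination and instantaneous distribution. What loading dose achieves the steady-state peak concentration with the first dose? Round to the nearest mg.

2235 mg

f = (1/2)^(67/24) ≈ 0.144419; accumulation ratio R = 1/(1−f) ≈ 1.16880.
Loading dose to hit Cmax,ss on first dose: D_load = D_maint·R ≈ 1912 × 1.16880 ≈ 2234.75 mg.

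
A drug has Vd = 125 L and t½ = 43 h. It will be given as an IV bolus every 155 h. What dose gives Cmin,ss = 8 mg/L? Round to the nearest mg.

τ/t½ = 155/43 ≈ 3.6047, so f = (1/2)^(155/43) ≈ 0.082204.
Cmin,ss = (D/Vd)·f/(1−f), so D = Cmin,ss·Vd·(1−f)/f.
D = 8 × 125 × (1−f)/f ≈ 8 × 125 × 11.16486 ≈ 11164.86 mg.

11165 mg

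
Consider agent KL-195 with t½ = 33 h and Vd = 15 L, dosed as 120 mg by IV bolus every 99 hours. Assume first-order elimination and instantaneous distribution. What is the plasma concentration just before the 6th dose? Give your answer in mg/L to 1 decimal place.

1.1 mg/L

f = (1/2)^(τ/t½) = (1/2)^(99/33) ≈ 0.1250.
C₀ = D/Vd = 120/15 ≈ 8.000 mg/L.
Before the 6th dose, 5 doses have been given. Superposition: Cmin = C₀·(f + f² + … + f^5).
≈ 8.000 × (0.1250 + 0.0156 + 0.0020 + 0.0002 + 0.0000) ≈ 8.000 × 0.1428 ≈ 1.142 mg/L.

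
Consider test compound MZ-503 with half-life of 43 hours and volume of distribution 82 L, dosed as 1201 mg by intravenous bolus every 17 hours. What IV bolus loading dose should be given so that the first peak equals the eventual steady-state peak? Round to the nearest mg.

5011 mg

f = (1/2)^(17/43) ≈ 0.760306; accumulation ratio R = 1/(1−f) ≈ 4.17199.
Loading dose to hit Cmax,ss on first dose: D_load = D_maint·R ≈ 1201 × 4.17199 ≈ 5010.56 mg.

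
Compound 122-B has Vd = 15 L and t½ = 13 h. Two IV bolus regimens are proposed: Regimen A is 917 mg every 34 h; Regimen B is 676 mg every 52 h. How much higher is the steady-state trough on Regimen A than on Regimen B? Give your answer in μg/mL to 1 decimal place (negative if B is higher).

8.9 μg/mL

Regimen A: f = (1/2)^(34/13) ≈ 0.1632; Cmin,ss = (917/15)·f/(1−f) ≈ 11.923 μg/mL.
Regimen B: f = (1/2)^(52/13) ≈ 0.0625; Cmin,ss = (676/15)·f/(1−f) ≈ 3.004 μg/mL.
Difference ≈ 11.923 − 3.004 ≈ 8.919 μg/mL.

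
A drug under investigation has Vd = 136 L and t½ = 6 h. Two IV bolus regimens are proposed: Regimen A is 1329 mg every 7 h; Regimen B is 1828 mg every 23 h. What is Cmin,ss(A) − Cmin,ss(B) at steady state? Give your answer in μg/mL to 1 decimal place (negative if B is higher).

6.8 μg/mL

Regimen A: f = (1/2)^(7/6) ≈ 0.4454; Cmin,ss = (1329/136)·f/(1−f) ≈ 7.848 μg/mL.
Regimen B: f = (1/2)^(23/6) ≈ 0.0702; Cmin,ss = (1828/136)·f/(1−f) ≈ 1.015 μg/mL.
Difference ≈ 7.848 − 1.015 ≈ 6.833 μg/mL.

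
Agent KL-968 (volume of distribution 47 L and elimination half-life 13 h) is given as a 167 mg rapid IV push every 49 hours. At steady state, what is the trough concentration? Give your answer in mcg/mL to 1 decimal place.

0.3 mcg/mL

τ/t½ = 49/13 ≈ 3.7692, so fraction remaining f = (1/2)^(49/13) ≈ 0.0733.
Accumulation ratio R = 1/(1 − f) ≈ 1/0.9267 ≈ 1.0791.
Each bolus raises the concentration by D/Vd = 167/47 ≈ 3.553 mcg/mL.
Cmax,ss = C₀/(1 − f) ≈ 3.553/0.9267 ≈ 3.834 mcg/mL.
One interval later, Cmin,ss = Cmax,ss·e^(−kτ) ≈ 3.834 × 0.0733 ≈ 0.281 mcg/mL.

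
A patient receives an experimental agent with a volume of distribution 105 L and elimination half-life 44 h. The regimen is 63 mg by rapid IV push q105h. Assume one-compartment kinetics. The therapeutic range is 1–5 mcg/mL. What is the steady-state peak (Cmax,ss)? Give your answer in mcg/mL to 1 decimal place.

τ/t½ = 105/44 ≈ 2.3864, so fraction remaining f = (1/2)^(105/44) ≈ 0.1913.
Accumulation ratio R = 1/(1 − f) ≈ 1/0.8087 ≈ 1.2366.
Each bolus raises the concentration by D/Vd = 63/105 ≈ 0.600 mcg/mL.
Cmax,ss = C₀/(1 − f) ≈ 0.600/0.8087 ≈ 0.742 mcg/mL.
Peak 0.7 mcg/mL vs MTC 5 mcg/mL: below toxic threshold.

0.7 mcg/mL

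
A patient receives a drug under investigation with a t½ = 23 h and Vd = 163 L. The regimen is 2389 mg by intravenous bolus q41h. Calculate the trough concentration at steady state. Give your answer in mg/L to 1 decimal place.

k = ln2/t½ = ln2/23 ≈ 0.030137 h⁻¹; fraction remaining f = e^(−kτ) = e^(−0.030137×41) ≈ 0.2907.
Single-dose peak C₀ = D/Vd = 2389/163 ≈ 14.656 mg/L.
Steady-state trough Cmin,ss = C₀·f/(1−f) ≈ 14.656 × 0.2907/0.7093 ≈ 6.007 mg/L.

6.0 mg/L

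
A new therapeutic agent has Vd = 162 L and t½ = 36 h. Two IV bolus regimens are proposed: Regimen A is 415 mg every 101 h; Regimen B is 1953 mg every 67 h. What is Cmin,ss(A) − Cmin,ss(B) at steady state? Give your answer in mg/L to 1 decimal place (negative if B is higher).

-4.2 mg/L

Regimen A: f = (1/2)^(101/36) ≈ 0.1430; Cmin,ss = (415/162)·f/(1−f) ≈ 0.427 mg/L.
Regimen B: f = (1/2)^(67/36) ≈ 0.2753; Cmin,ss = (1953/162)·f/(1−f) ≈ 4.580 mg/L.
Difference ≈ 0.427 − 4.580 ≈ -4.153 mg/L.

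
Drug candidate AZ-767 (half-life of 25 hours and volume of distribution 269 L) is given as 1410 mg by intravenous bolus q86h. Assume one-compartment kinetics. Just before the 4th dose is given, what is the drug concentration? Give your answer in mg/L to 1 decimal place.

f = (1/2)^(τ/t½) = (1/2)^(86/25) ≈ 0.0921.
C₀ = D/Vd = 1410/269 ≈ 5.242 mg/L.
Before the 4th dose, 3 doses have been given. Superposition: Cmin = C₀·(f + f² + … + f^3).
≈ 5.242 × (0.0921 + 0.0085 + 0.0008) ≈ 5.242 × 0.1014 ≈ 0.532 mg/L.

0.5 mg/L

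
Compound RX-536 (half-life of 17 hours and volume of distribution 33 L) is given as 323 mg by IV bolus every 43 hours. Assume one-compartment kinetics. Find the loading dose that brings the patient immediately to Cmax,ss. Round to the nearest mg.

391 mg

f = (1/2)^(43/17) ≈ 0.173209; accumulation ratio R = 1/(1−f) ≈ 1.20950.
Loading dose to hit Cmax,ss on first dose: D_load = D_maint·R ≈ 323 × 1.20950 ≈ 390.67 mg.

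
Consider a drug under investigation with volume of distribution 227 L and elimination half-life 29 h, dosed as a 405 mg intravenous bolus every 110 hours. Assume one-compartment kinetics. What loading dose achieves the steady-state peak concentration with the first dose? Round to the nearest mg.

f = (1/2)^(110/29) ≈ 0.072138; accumulation ratio R = 1/(1−f) ≈ 1.07775.
Loading dose to hit Cmax,ss on first dose: D_load = D_maint·R ≈ 405 × 1.07775 ≈ 436.49 mg.

436 mg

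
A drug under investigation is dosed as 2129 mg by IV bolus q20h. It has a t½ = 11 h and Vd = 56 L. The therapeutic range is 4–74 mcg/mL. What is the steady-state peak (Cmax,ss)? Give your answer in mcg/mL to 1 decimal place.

53.1 mcg/mL

Over one 20-h interval, 20/11 ≈ 1.8182 half-lives elapse, leaving f ≈ 0.2836 of each dose.
Accumulation ratio R = 1/(1 − f) ≈ 1/0.7164 ≈ 1.3959.
Single-dose peak C₀ = D/Vd = 2129/56 ≈ 38.018 mcg/mL.
Steady-state peak Cmax,ss = C₀·R ≈ 38.018 × 1.3959 ≈ 53.069 mcg/mL.
Peak 53.1 mcg/mL vs MTC 74 mcg/mL: below toxic threshold.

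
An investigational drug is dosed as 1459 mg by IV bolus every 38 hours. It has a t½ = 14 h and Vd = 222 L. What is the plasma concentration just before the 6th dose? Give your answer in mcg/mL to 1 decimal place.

1.2 mcg/mL

f = (1/2)^(τ/t½) = (1/2)^(38/14) ≈ 0.1524.
C₀ = D/Vd = 1459/222 ≈ 6.572 mcg/mL.
Before the 6th dose, 5 doses have been given. Superposition: Cmin = C₀·(f + f² + … + f^5).
≈ 6.572 × (0.1524 + 0.0232 + 0.0035 + 0.0005 + 0.0001) ≈ 6.572 × 0.1797 ≈ 1.181 mcg/mL.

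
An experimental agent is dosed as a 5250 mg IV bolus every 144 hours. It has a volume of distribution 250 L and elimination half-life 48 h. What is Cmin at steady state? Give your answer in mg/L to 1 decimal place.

3.0 mg/L

τ = 144 h = 3 half-lives, so f = (1/2)^3 = 0.125.
Accumulation ratio R = 1/(1 − f) = 1/0.875 = 8/7.
Single-dose peak C₀ = D/Vd = 5250/250 = 21 mg/L.
Steady-state peak Cmax,ss = C₀·R = 21 × 8/7 ≈ 24.000 mg/L.
Steady-state trough Cmin,ss = Cmax,ss·f ≈ 24.000 × 0.125 ≈ 3.000 mg/L.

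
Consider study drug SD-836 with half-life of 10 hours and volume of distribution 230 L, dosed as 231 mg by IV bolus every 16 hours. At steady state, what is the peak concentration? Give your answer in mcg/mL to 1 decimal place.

τ/t½ = 16/10 ≈ 1.6, so fraction remaining f = (1/2)^(16/10) ≈ 0.3299.
Accumulation ratio R = 1/(1 − f) ≈ 1/0.6701 ≈ 1.4923.
Single-dose peak C₀ = D/Vd = 231/230 ≈ 1.004 mcg/mL.
Steady-state peak Cmax,ss = C₀·R ≈ 1.004 × 1.4923 ≈ 1.498 mcg/mL.

1.5 mcg/mL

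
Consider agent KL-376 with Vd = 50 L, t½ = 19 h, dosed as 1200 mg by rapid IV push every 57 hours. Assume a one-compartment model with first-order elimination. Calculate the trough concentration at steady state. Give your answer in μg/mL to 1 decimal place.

The dosing interval is 3 half-lives, so f = 2^(−3) = 0.125.
Accumulation ratio R = 1/(1 − f) = 1/0.875 = 8/7.
Single-dose peak C₀ = D/Vd = 1200/50 = 24 μg/mL.
Steady-state peak Cmax,ss = C₀·R = 24 × 8/7 ≈ 27.429 μg/mL.
Steady-state trough Cmin,ss = Cmax,ss·f ≈ 27.429 × 0.125 ≈ 3.429 μg/mL.

3.4 μg/mL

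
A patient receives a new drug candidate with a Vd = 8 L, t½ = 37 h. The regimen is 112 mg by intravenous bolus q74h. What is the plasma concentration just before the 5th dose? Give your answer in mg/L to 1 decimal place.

4.6 mg/L

f = (1/2)^(τ/t½) = (1/2)^(74/37) ≈ 0.2500.
C₀ = D/Vd = 112/8 ≈ 14.000 mg/L.
Before the 5th dose, 4 doses have been given. Superposition: Cmin = C₀·(f + f² + … + f^4).
≈ 14.000 × (0.2500 + 0.0625 + 0.0156 + 0.0039) ≈ 14.000 × 0.3320 ≈ 4.648 mg/L.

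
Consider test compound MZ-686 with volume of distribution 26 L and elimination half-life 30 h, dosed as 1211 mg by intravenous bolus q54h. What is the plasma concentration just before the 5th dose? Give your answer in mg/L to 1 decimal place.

18.6 mg/L

f = (1/2)^(τ/t½) = (1/2)^(54/30) ≈ 0.2872.
C₀ = D/Vd = 1211/26 ≈ 46.577 mg/L.
Before the 5th dose, 4 doses have been given. Superposition: Cmin = C₀·(f + f² + … + f^4).
≈ 46.577 × (0.2872 + 0.0825 + 0.0237 + 0.0068) ≈ 46.577 × 0.4002 ≈ 18.640 mg/L.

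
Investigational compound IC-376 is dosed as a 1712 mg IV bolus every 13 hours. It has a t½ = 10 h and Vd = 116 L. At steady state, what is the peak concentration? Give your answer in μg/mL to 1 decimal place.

24.9 μg/mL

Over one 13-h interval, 13/10 ≈ 1.3 half-lives elapse, leaving f ≈ 0.4061 of each dose.
At steady state, accumulation factor R = 1/(1 − e^(−kτ)) ≈ 1.6838.
Each bolus raises the concentration by D/Vd = 1712/116 ≈ 14.759 μg/mL.
Cmax,ss = C₀/(1 − f) ≈ 14.759/0.5939 ≈ 24.851 μg/mL.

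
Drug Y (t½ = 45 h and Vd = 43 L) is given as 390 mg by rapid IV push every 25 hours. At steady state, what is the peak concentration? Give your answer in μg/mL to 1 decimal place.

τ/t½ = 25/45 ≈ 0.55556, so fraction remaining f = (1/2)^(25/45) ≈ 0.6804.
At steady state, accumulation factor R = 1/(1 − e^(−kτ)) ≈ 3.1289.
Single-dose peak C₀ = D/Vd = 390/43 ≈ 9.070 μg/mL.
Cmax,ss = C₀/(1 − f) ≈ 9.070/0.3196 ≈ 28.379 μg/mL.

28.4 μg/mL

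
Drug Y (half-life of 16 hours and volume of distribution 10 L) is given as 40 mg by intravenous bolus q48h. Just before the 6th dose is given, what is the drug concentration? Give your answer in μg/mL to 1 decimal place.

0.6 μg/mL

f = (1/2)^(τ/t½) = (1/2)^(48/16) ≈ 0.1250.
C₀ = D/Vd = 40/10 ≈ 4.000 μg/mL.
Before the 6th dose, 5 doses have been given. Superposition: Cmin = C₀·(f + f² + … + f^5).
≈ 4.000 × (0.1250 + 0.0156 + 0.0020 + 0.0002 + 0.0000) ≈ 4.000 × 0.1428 ≈ 0.571 μg/mL.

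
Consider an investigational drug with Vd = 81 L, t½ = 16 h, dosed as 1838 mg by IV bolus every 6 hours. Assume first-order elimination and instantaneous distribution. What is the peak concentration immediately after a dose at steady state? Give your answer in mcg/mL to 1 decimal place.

99.1 mcg/mL

k = ln2/t½ = ln2/16 ≈ 0.043322 h⁻¹; fraction remaining f = e^(−kτ) = e^(−0.043322×6) ≈ 0.7711.
At steady state, accumulation factor R = 1/(1 − e^(−kτ)) ≈ 4.3687.
Each bolus raises the concentration by D/Vd = 1838/81 ≈ 22.691 mcg/mL.
Cmax,ss = C₀/(1 − f) ≈ 22.691/0.2289 ≈ 99.131 mcg/mL.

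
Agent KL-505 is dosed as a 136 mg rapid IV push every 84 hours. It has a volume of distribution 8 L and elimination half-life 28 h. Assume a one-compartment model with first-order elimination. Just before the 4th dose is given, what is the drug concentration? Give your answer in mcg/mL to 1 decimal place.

2.4 mcg/mL

f = (1/2)^(τ/t½) = (1/2)^(84/28) ≈ 0.1250.
C₀ = D/Vd = 136/8 ≈ 17.000 mcg/mL.
Before the 4th dose, 3 doses have been given. Superposition: Cmin = C₀·(f + f² + … + f^3).
≈ 17.000 × (0.1250 + 0.0156 + 0.0020) ≈ 17.000 × 0.1426 ≈ 2.424 mcg/mL.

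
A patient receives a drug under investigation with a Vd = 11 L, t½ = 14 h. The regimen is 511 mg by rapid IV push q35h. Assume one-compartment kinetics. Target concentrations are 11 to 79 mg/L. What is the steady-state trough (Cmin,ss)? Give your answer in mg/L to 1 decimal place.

τ/t½ = 35/14 ≈ 2.5, so fraction remaining f = (1/2)^(35/14) ≈ 0.1768.
At steady state, accumulation factor R = 1/(1 − e^(−kτ)) ≈ 1.2148.
Single-dose peak C₀ = D/Vd = 511/11 ≈ 46.455 mg/L.
Cmax,ss = C₀/(1 − f) ≈ 46.455/0.8232 ≈ 56.432 mg/L.
One interval later, Cmin,ss = Cmax,ss·e^(−kτ) ≈ 56.432 × 0.1768 ≈ 9.977 mg/L.
Trough 10.0 mg/L vs MEC 11 mg/L: subtherapeutic.

10.0 mg/L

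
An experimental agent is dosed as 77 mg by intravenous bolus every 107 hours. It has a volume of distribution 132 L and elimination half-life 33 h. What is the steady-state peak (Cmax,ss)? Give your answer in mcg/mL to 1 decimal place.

0.7 mcg/mL

Over one 107-h interval, 107/33 ≈ 3.2424 half-lives elapse, leaving f ≈ 0.1057 of each dose.
Accumulation ratio R = 1/(1 − f) ≈ 1/0.8943 ≈ 1.1182.
Single-dose peak C₀ = D/Vd = 77/132 ≈ 0.583 mcg/mL.
Steady-state peak Cmax,ss = C₀·R ≈ 0.583 × 1.1182 ≈ 0.652 mcg/mL.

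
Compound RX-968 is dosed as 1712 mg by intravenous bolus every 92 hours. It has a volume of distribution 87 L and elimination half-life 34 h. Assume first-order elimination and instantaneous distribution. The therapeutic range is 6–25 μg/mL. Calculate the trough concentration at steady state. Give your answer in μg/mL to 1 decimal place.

3.6 μg/mL

k = ln2/t½ = ln2/34 ≈ 0.020387 h⁻¹; fraction remaining f = e^(−kτ) = e^(−0.020387×92) ≈ 0.1533.
At steady state, accumulation factor R = 1/(1 − e^(−kτ)) ≈ 1.1811.
Each bolus raises the concentration by D/Vd = 1712/87 ≈ 19.678 μg/mL.
Cmax,ss = C₀/(1 − f) ≈ 19.678/0.8467 ≈ 23.241 μg/mL.
Steady-state trough Cmin,ss = Cmax,ss·f ≈ 23.241 × 0.1533 ≈ 3.563 μg/mL.
Trough 3.6 μg/mL vs MEC 6 μg/mL: subtherapeutic.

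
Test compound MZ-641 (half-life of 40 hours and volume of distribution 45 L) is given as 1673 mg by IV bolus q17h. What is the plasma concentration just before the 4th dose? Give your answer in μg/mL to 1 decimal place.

f = (1/2)^(τ/t½) = (1/2)^(17/40) ≈ 0.7448.
C₀ = D/Vd = 1673/45 ≈ 37.178 μg/mL.
Before the 4th dose, 3 doses have been given. Superposition: Cmin = C₀·(f + f² + … + f^3).
≈ 37.178 × (0.7448 + 0.5547 + 0.4132) ≈ 37.178 × 1.7127 ≈ 63.675 μg/mL.

63.7 μg/mL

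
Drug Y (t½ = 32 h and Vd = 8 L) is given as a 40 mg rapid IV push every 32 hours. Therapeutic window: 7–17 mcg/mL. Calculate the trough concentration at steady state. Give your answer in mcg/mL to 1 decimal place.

5.0 mcg/mL

τ = 32 h = 1 half-life, so f = (1/2)^1 = 0.5.
Accumulation ratio R = 1/(1 − f) = 1/0.5 = 2/1.
Single-dose peak C₀ = D/Vd = 40/8 = 5 mcg/mL.
Steady-state peak Cmax,ss = C₀·R = 5 × 2/1 ≈ 10.000 mcg/mL.
Steady-state trough Cmin,ss = Cmax,ss·f ≈ 10.000 × 0.5 ≈ 5.000 mcg/mL.
Trough 5.0 mcg/mL vs MEC 7 mcg/mL: subtherapeutic.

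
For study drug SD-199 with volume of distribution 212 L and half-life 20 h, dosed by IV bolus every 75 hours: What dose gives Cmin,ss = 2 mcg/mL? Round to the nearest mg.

τ/t½ = 75/20 ≈ 3.75, so f = (1/2)^(75/20) ≈ 0.074325.
Cmin,ss = (D/Vd)·f/(1−f), so D = Cmin,ss·Vd·(1−f)/f.
D = 2 × 212 × (1−f)/f ≈ 2 × 212 × 12.45442 ≈ 5280.67 mg.

5281 mg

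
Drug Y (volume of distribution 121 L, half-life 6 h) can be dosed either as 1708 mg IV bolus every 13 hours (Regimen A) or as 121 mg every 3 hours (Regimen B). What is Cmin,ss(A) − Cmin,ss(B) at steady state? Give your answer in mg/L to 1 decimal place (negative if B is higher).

1.6 mg/L

Regimen A: f = (1/2)^(13/6) ≈ 0.2227; Cmin,ss = (1708/121)·f/(1−f) ≈ 4.044 mg/L.
Regimen B: f = (1/2)^(3/6) ≈ 0.7071; Cmin,ss = (121/121)·f/(1−f) ≈ 2.414 mg/L.
Difference ≈ 4.044 − 2.414 ≈ 1.630 mg/L.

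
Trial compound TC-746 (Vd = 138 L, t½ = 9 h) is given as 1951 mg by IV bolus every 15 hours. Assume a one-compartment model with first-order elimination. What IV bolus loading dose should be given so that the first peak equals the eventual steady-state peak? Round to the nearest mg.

2848 mg

f = (1/2)^(15/9) ≈ 0.314980; accumulation ratio R = 1/(1−f) ≈ 1.45981.
Loading dose to hit Cmax,ss on first dose: D_load = D_maint·R ≈ 1951 × 1.45981 ≈ 2848.09 mg.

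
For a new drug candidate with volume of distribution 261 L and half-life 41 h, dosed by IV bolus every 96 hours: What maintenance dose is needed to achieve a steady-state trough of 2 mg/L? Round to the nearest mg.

2124 mg

τ/t½ = 96/41 ≈ 2.3415, so f = (1/2)^(96/41) ≈ 0.197310.
Cmin,ss = (D/Vd)·f/(1−f), so D = Cmin,ss·Vd·(1−f)/f.
D = 2 × 261 × (1−f)/f ≈ 2 × 261 × 4.06817 ≈ 2123.58 mg.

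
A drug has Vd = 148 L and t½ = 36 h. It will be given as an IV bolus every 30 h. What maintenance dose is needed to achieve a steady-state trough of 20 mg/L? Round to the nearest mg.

τ/t½ = 30/36 ≈ 0.83333, so f = (1/2)^(30/36) ≈ 0.561231.
Cmin,ss = (D/Vd)·f/(1−f), so D = Cmin,ss·Vd·(1−f)/f.
D = 20 × 148 × (1−f)/f ≈ 20 × 148 × 0.78180 ≈ 2314.13 mg.

2314 mg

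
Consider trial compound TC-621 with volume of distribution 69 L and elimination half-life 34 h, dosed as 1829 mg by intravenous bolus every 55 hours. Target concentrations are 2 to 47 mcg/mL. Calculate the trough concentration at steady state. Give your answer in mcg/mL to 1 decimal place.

k = ln2/t½ = ln2/34 ≈ 0.020387 h⁻¹; fraction remaining f = e^(−kτ) = e^(−0.020387×55) ≈ 0.3259.
At steady state, accumulation factor R = 1/(1 − e^(−kτ)) ≈ 1.4835.
Each bolus raises the concentration by D/Vd = 1829/69 ≈ 26.507 mcg/mL.
Steady-state peak Cmax,ss = C₀·R ≈ 26.507 × 1.4835 ≈ 39.323 mcg/mL.
Steady-state trough Cmin,ss = Cmax,ss·f ≈ 39.323 × 0.3259 ≈ 12.815 mcg/mL.
Trough 12.8 mcg/mL vs MEC 2 mcg/mL: adequate.

12.8 mcg/mL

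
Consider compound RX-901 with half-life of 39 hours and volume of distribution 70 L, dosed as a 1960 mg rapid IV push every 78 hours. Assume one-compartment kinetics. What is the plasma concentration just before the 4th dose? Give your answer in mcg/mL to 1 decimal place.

9.2 mcg/mL

f = (1/2)^(τ/t½) = (1/2)^(78/39) ≈ 0.2500.
C₀ = D/Vd = 1960/70 ≈ 28.000 mcg/mL.
Before the 4th dose, 3 doses have been given. Superposition: Cmin = C₀·(f + f² + … + f^3).
≈ 28.000 × (0.2500 + 0.0625 + 0.0156) ≈ 28.000 × 0.3281 ≈ 9.187 mcg/mL.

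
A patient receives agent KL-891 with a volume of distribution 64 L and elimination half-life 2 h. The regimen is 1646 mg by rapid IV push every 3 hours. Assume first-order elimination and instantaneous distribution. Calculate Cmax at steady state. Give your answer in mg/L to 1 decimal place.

τ/t½ = 3/2 ≈ 1.5, so fraction remaining f = (1/2)^(3/2) ≈ 0.3536.
At steady state, accumulation factor R = 1/(1 − e^(−kτ)) ≈ 1.5470.
Single-dose peak C₀ = D/Vd = 1646/64 ≈ 25.719 mg/L.
Steady-state peak Cmax,ss = C₀·R ≈ 25.719 × 1.5470 ≈ 39.787 mg/L.

39.8 mg/L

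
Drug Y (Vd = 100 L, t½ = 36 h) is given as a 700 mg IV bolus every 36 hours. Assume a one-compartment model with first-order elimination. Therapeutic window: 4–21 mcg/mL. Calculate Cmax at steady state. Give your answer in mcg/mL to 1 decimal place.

The dosing interval is 1 half-life, so f = 2^(−1) = 0.5.
At steady state, R = 1/(1 − 0.5) = 2/1.
Single-dose peak C₀ = D/Vd = 700/100 = 7 mcg/mL.
Steady-state peak Cmax,ss = C₀·R = 7 × 2/1 ≈ 14.000 mcg/mL.
Peak 14.0 mcg/mL vs MTC 21 mcg/mL: below toxic threshold.

14.0 mcg/mL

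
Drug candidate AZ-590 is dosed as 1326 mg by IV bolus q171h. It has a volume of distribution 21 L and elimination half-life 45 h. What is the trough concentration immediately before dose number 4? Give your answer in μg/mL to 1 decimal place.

f = (1/2)^(τ/t½) = (1/2)^(171/45) ≈ 0.0718.
C₀ = D/Vd = 1326/21 ≈ 63.143 μg/mL.
Before the 4th dose, 3 doses have been given. Superposition: Cmin = C₀·(f + f² + … + f^3).
≈ 63.143 × (0.0718 + 0.0052 + 0.0004) ≈ 63.143 × 0.0774 ≈ 4.887 μg/mL.

4.9 μg/mL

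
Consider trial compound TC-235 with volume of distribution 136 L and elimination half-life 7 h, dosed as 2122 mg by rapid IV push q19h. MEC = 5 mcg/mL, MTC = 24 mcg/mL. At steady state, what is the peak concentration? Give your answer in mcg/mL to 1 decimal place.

18.4 mcg/mL

τ/t½ = 19/7 ≈ 2.7143, so fraction remaining f = (1/2)^(19/7) ≈ 0.1524.
At steady state, accumulation factor R = 1/(1 − e^(−kτ)) ≈ 1.1798.
Single-dose peak C₀ = D/Vd = 2122/136 ≈ 15.603 mcg/mL.
Steady-state peak Cmax,ss = C₀·R ≈ 15.603 × 1.1798 ≈ 18.408 mcg/mL.
Peak 18.4 mcg/mL vs MTC 24 mcg/mL: below toxic threshold.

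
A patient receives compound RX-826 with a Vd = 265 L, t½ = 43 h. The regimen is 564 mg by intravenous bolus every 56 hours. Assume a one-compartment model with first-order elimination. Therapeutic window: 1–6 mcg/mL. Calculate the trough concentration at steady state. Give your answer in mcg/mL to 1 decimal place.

Over one 56-h interval, 56/43 ≈ 1.3023 half-lives elapse, leaving f ≈ 0.4055 of each dose.
At steady state, accumulation factor R = 1/(1 − e^(−kτ)) ≈ 1.6821.
Each bolus raises the concentration by D/Vd = 564/265 ≈ 2.128 mcg/mL.
Steady-state peak Cmax,ss = C₀·R ≈ 2.128 × 1.6821 ≈ 3.580 mcg/mL.
One interval later, Cmin,ss = Cmax,ss·e^(−kτ) ≈ 3.580 × 0.4055 ≈ 1.452 mcg/mL.
Trough 1.5 mcg/mL vs MEC 1 mcg/mL: adequate.

1.5 mcg/mL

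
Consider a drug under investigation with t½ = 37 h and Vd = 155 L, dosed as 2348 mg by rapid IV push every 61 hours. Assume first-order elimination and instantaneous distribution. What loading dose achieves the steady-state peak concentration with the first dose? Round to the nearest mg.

f = (1/2)^(61/37) ≈ 0.318939; accumulation ratio R = 1/(1−f) ≈ 1.46830.
Loading dose to hit Cmax,ss on first dose: D_load = D_maint·R ≈ 2348 × 1.46830 ≈ 3447.57 mg.

3448 mg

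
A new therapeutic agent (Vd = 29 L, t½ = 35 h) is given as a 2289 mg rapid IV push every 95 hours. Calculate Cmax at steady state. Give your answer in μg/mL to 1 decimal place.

k = ln2/t½ = ln2/35 ≈ 0.019804 h⁻¹; fraction remaining f = e^(−kτ) = e^(−0.019804×95) ≈ 0.1524.
Accumulation ratio R = 1/(1 − f) ≈ 1/0.8476 ≈ 1.1798.
Single-dose peak C₀ = D/Vd = 2289/29 ≈ 78.931 μg/mL.
Cmax,ss = C₀/(1 − f) ≈ 78.931/0.8476 ≈ 93.123 μg/mL.

93.1 μg/mL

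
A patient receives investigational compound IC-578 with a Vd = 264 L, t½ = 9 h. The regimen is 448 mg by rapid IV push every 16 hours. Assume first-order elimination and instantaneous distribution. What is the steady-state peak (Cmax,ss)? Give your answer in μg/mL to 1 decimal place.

Over one 16-h interval, 16/9 ≈ 1.7778 half-lives elapse, leaving f ≈ 0.2916 of each dose.
At steady state, accumulation factor R = 1/(1 − e^(−kτ)) ≈ 1.4116.
Single-dose peak C₀ = D/Vd = 448/264 ≈ 1.697 μg/mL.
Steady-state peak Cmax,ss = C₀·R ≈ 1.697 × 1.4116 ≈ 2.395 μg/mL.

2.4 μg/mL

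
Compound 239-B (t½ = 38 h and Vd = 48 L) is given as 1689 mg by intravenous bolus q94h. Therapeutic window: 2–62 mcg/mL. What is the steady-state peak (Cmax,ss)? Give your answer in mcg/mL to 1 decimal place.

k = ln2/t½ = ln2/38 ≈ 0.018241 h⁻¹; fraction remaining f = e^(−kτ) = e^(−0.018241×94) ≈ 0.1800.
Accumulation ratio R = 1/(1 − f) ≈ 1/0.8200 ≈ 1.2195.
Single-dose peak C₀ = D/Vd = 1689/48 ≈ 35.188 mcg/mL.
Steady-state peak Cmax,ss = C₀·R ≈ 35.188 × 1.2195 ≈ 42.912 mcg/mL.
Peak 42.9 mcg/mL vs MTC 62 mcg/mL: below toxic threshold.

42.9 mcg/mL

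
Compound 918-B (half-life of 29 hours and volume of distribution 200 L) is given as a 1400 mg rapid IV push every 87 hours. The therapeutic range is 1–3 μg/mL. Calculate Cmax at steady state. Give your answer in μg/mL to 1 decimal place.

The dosing interval is 3 half-lives, so f = 2^(−3) = 0.125.
At steady state, R = 1/(1 − 0.125) = 8/7.
Single-dose peak C₀ = D/Vd = 1400/200 = 7 μg/mL.
Steady-state peak Cmax,ss = C₀·R = 7 × 8/7 ≈ 8.000 μg/mL.
Peak 8.0 μg/mL vs MTC 3 μg/mL: exceeds toxic threshold.

8.0 μg/mL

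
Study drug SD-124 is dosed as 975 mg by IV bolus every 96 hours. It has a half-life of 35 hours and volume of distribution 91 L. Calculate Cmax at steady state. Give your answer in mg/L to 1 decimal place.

k = ln2/t½ = ln2/35 ≈ 0.019804 h⁻¹; fraction remaining f = e^(−kτ) = e^(−0.019804×96) ≈ 0.1494.
Accumulation ratio R = 1/(1 − f) ≈ 1/0.8506 ≈ 1.1756.
Each bolus raises the concentration by D/Vd = 975/91 ≈ 10.714 mg/L.
Steady-state peak Cmax,ss = C₀·R ≈ 10.714 × 1.1756 ≈ 12.595 mg/L.

12.6 mg/L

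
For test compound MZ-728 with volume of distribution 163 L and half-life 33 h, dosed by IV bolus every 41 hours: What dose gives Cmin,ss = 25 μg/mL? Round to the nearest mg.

5566 mg

τ/t½ = 41/33 ≈ 1.2424, so f = (1/2)^(41/33) ≈ 0.422662.
Cmin,ss = (D/Vd)·f/(1−f), so D = Cmin,ss·Vd·(1−f)/f.
D = 25 × 163 × (1−f)/f ≈ 25 × 163 × 1.36596 ≈ 5566.29 mg.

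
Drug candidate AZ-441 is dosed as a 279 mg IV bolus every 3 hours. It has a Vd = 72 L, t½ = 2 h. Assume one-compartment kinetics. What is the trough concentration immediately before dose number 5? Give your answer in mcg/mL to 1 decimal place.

f = (1/2)^(τ/t½) = (1/2)^(3/2) ≈ 0.3536.
C₀ = D/Vd = 279/72 ≈ 3.875 mcg/mL.
Before the 5th dose, 4 doses have been given. Superposition: Cmin = C₀·(f + f² + … + f^4).
≈ 3.875 × (0.3536 + 0.1250 + 0.0442 + 0.0156) ≈ 3.875 × 0.5384 ≈ 2.086 mcg/mL.

2.1 mcg/mL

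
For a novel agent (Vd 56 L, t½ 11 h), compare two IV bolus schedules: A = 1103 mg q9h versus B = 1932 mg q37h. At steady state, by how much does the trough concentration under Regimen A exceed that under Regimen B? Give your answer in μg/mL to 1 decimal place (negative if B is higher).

22.1 μg/mL

Regimen A: f = (1/2)^(9/11) ≈ 0.5672; Cmin,ss = (1103/56)·f/(1−f) ≈ 25.813 μg/mL.
Regimen B: f = (1/2)^(37/11) ≈ 0.0972; Cmin,ss = (1932/56)·f/(1−f) ≈ 3.714 μg/mL.
Difference ≈ 25.813 − 3.714 ≈ 22.099 μg/mL.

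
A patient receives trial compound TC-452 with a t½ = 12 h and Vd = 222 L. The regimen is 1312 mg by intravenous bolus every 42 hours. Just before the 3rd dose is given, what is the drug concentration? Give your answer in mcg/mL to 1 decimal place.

0.6 mcg/mL

f = (1/2)^(τ/t½) = (1/2)^(42/12) ≈ 0.0884.
C₀ = D/Vd = 1312/222 ≈ 5.910 mcg/mL.
Before the 3rd dose, 2 doses have been given. Superposition: Cmin = C₀·(f + f²).
≈ 5.910 × (0.0884 + 0.0078) ≈ 5.910 × 0.0962 ≈ 0.569 mcg/mL.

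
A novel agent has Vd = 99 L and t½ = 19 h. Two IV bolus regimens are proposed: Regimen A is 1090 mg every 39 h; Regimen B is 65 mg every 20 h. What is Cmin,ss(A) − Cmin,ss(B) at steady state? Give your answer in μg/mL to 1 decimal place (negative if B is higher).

Regimen A: f = (1/2)^(39/19) ≈ 0.2410; Cmin,ss = (1090/99)·f/(1−f) ≈ 3.496 μg/mL.
Regimen B: f = (1/2)^(20/19) ≈ 0.4821; Cmin,ss = (65/99)·f/(1−f) ≈ 0.611 μg/mL.
Difference ≈ 3.496 − 0.611 ≈ 2.885 μg/mL.

2.9 μg/mL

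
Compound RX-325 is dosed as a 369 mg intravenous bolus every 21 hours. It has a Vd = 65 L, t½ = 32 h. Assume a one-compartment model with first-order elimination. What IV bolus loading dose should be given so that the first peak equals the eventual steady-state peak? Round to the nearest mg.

f = (1/2)^(21/32) ≈ 0.634525; accumulation ratio R = 1/(1−f) ≈ 2.73617.
Loading dose to hit Cmax,ss on first dose: D_load = D_maint·R ≈ 369 × 2.73617 ≈ 1009.65 mg.

1010 mg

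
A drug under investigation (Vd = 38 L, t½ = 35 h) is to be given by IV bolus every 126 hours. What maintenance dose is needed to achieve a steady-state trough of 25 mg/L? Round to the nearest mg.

τ/t½ = 126/35 ≈ 3.6, so f = (1/2)^(126/35) ≈ 0.082469.
Cmin,ss = (D/Vd)·f/(1−f), so D = Cmin,ss·Vd·(1−f)/f.
D = 25 × 38 × (1−f)/f ≈ 25 × 38 × 11.12577 ≈ 10569.48 mg.

10569 mg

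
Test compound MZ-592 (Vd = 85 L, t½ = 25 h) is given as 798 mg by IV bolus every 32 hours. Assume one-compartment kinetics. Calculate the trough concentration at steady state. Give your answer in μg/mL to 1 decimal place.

τ/t½ = 32/25 ≈ 1.28, so fraction remaining f = (1/2)^(32/25) ≈ 0.4118.
Single-dose peak C₀ = D/Vd = 798/85 ≈ 9.388 μg/mL.
Steady-state trough Cmin,ss = C₀·f/(1−f) ≈ 9.388 × 0.4118/0.5882 ≈ 6.573 μg/mL.

6.6 μg/mL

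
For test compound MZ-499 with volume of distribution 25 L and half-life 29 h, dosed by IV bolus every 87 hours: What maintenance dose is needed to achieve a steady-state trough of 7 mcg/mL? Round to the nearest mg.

1225 mg

τ/t½ = 87/29 ≈ 3, so f = (1/2)^(87/29) ≈ 0.125000.
Cmin,ss = (D/Vd)·f/(1−f), so D = Cmin,ss·Vd·(1−f)/f.
D = 7 × 25 × (1−f)/f ≈ 7 × 25 × 7.00000 ≈ 1225.00 mg.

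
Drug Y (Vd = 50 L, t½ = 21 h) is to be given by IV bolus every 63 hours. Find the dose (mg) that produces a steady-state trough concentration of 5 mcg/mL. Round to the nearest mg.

1750 mg

τ/t½ = 63/21 ≈ 3, so f = (1/2)^(63/21) ≈ 0.125000.
Cmin,ss = (D/Vd)·f/(1−f), so D = Cmin,ss·Vd·(1−f)/f.
D = 5 × 50 × (1−f)/f ≈ 5 × 50 × 7.00000 ≈ 1750.00 mg.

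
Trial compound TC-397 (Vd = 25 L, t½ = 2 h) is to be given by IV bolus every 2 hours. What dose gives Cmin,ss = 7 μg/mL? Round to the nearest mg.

175 mg

τ/t½ = 2/2 ≈ 1, so f = (1/2)^(2/2) ≈ 0.500000.
Cmin,ss = (D/Vd)·f/(1−f), so D = Cmin,ss·Vd·(1−f)/f.
D = 7 × 25 × (1−f)/f ≈ 7 × 25 × 1.00000 ≈ 175.00 mg.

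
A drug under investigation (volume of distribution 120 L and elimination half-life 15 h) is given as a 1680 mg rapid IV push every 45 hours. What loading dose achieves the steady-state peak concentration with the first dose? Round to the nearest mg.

1920 mg

f = (1/2)^(45/15) ≈ 0.125000; accumulation ratio R = 1/(1−f) ≈ 1.14286.
Loading dose to hit Cmax,ss on first dose: D_load = D_maint·R ≈ 1680 × 1.14286 ≈ 1920.00 mg.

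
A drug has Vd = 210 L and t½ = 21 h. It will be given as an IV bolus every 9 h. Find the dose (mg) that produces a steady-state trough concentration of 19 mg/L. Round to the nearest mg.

τ/t½ = 9/21 ≈ 0.42857, so f = (1/2)^(9/21) ≈ 0.742997.
Cmin,ss = (D/Vd)·f/(1−f), so D = Cmin,ss·Vd·(1−f)/f.
D = 19 × 210 × (1−f)/f ≈ 19 × 210 × 0.34590 ≈ 1380.14 mg.

1380 mg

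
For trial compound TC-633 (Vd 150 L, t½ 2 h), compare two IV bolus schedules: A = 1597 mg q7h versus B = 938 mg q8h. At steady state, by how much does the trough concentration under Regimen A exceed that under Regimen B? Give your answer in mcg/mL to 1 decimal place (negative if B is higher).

Regimen A: f = (1/2)^(7/2) ≈ 0.0884; Cmin,ss = (1597/150)·f/(1−f) ≈ 1.032 mcg/mL.
Regimen B: f = (1/2)^(8/2) ≈ 0.0625; Cmin,ss = (938/150)·f/(1−f) ≈ 0.417 mcg/mL.
Difference ≈ 1.032 − 0.417 ≈ 0.615 mcg/mL.

0.6 mcg/mL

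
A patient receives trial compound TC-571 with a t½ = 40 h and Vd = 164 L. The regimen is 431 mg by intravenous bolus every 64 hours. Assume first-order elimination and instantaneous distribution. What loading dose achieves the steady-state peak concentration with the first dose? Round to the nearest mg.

f = (1/2)^(64/40) ≈ 0.329877; accumulation ratio R = 1/(1−f) ≈ 1.49226.
Loading dose to hit Cmax,ss on first dose: D_load = D_maint·R ≈ 431 × 1.49226 ≈ 643.16 mg.

643 mg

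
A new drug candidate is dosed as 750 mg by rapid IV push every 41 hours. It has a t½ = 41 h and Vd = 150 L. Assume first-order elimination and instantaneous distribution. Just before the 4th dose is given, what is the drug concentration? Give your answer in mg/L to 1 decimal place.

f = (1/2)^(τ/t½) = (1/2)^(41/41) ≈ 0.5000.
C₀ = D/Vd = 750/150 ≈ 5.000 mg/L.
Before the 4th dose, 3 doses have been given. Superposition: Cmin = C₀·(f + f² + … + f^3).
≈ 5.000 × (0.5000 + 0.2500 + 0.1250) ≈ 5.000 × 0.8750 ≈ 4.375 mg/L.

4.4 mg/L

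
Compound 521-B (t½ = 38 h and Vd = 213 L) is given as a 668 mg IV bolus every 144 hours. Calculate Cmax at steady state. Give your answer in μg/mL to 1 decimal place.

3.4 μg/mL

Over one 144-h interval, 144/38 ≈ 3.7895 half-lives elapse, leaving f ≈ 0.0723 of each dose.
At steady state, accumulation factor R = 1/(1 − e^(−kτ)) ≈ 1.0779.
Each bolus raises the concentration by D/Vd = 668/213 ≈ 3.136 μg/mL.
Cmax,ss = C₀/(1 − f) ≈ 3.136/0.9277 ≈ 3.380 μg/mL.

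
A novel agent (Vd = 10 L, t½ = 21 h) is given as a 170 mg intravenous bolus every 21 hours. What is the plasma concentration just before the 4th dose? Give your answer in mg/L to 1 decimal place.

14.9 mg/L

f = (1/2)^(τ/t½) = (1/2)^(21/21) ≈ 0.5000.
C₀ = D/Vd = 170/10 ≈ 17.000 mg/L.
Before the 4th dose, 3 doses have been given. Superposition: Cmin = C₀·(f + f² + … + f^3).
≈ 17.000 × (0.5000 + 0.2500 + 0.1250) ≈ 17.000 × 0.8750 ≈ 14.875 mg/L.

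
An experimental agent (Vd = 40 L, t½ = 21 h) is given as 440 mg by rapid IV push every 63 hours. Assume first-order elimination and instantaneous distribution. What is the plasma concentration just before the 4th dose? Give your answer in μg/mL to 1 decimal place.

f = (1/2)^(τ/t½) = (1/2)^(63/21) ≈ 0.1250.
C₀ = D/Vd = 440/40 ≈ 11.000 μg/mL.
Before the 4th dose, 3 doses have been given. Superposition: Cmin = C₀·(f + f² + … + f^3).
≈ 11.000 × (0.1250 + 0.0156 + 0.0020) ≈ 11.000 × 0.1426 ≈ 1.569 μg/mL.

1.6 μg/mL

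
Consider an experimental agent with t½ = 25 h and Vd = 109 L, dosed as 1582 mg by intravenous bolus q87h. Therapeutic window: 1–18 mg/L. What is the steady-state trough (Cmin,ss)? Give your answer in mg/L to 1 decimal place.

τ/t½ = 87/25 ≈ 3.48, so fraction remaining f = (1/2)^(87/25) ≈ 0.0896.
Each bolus raises the concentration by D/Vd = 1582/109 ≈ 14.514 mg/L.
Steady-state trough Cmin,ss = C₀·f/(1−f) ≈ 14.514 × 0.0896/0.9104 ≈ 1.428 mg/L.
Trough 1.4 mg/L vs MEC 1 mg/L: adequate.

1.4 mg/L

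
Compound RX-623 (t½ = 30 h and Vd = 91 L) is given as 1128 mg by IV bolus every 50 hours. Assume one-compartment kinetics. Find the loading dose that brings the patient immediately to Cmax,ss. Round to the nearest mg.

f = (1/2)^(50/30) ≈ 0.314980; accumulation ratio R = 1/(1−f) ≈ 1.45981.
Loading dose to hit Cmax,ss on first dose: D_load = D_maint·R ≈ 1128 × 1.45981 ≈ 1646.67 mg.

1647 mg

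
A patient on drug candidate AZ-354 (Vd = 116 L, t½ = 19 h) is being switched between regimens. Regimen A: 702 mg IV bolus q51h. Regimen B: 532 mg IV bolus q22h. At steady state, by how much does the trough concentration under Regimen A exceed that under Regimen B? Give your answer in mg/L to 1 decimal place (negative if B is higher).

Regimen A: f = (1/2)^(51/19) ≈ 0.1556; Cmin,ss = (702/116)·f/(1−f) ≈ 1.115 mg/L.
Regimen B: f = (1/2)^(22/19) ≈ 0.4482; Cmin,ss = (532/116)·f/(1−f) ≈ 3.725 mg/L.
Difference ≈ 1.115 − 3.725 ≈ -2.610 mg/L.

-2.6 mg/L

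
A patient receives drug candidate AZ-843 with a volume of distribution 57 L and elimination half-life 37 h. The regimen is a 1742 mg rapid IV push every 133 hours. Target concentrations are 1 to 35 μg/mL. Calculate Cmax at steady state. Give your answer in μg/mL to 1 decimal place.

33.3 μg/mL

Over one 133-h interval, 133/37 ≈ 3.5946 half-lives elapse, leaving f ≈ 0.0828 of each dose.
At steady state, accumulation factor R = 1/(1 − e^(−kτ)) ≈ 1.0903.
Each bolus raises the concentration by D/Vd = 1742/57 ≈ 30.561 μg/mL.
Cmax,ss = C₀/(1 − f) ≈ 30.561/0.9172 ≈ 33.320 μg/mL.
Peak 33.3 μg/mL vs MTC 35 μg/mL: below toxic threshold.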